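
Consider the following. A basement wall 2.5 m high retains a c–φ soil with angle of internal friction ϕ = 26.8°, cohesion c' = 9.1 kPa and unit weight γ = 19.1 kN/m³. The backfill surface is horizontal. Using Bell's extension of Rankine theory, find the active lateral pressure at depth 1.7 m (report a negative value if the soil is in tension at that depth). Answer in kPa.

1.09 kPa

K_a = (1 − sin φ)/(1 + sin φ) = 0.3785.
σ_a = K_a γ z − 2c√K_a = 0.3785×19.1×1.7 − 2×9.1×0.6152 = 1.092 kPa.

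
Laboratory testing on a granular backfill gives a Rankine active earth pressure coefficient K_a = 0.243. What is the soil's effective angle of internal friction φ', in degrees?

37.5°

K_a = tan²(45° − φ/2) ⇒ 45° − φ/2 = arctan(√0.243) = 26.24°.
φ = 2(45° − 26.24°) = 37.52°.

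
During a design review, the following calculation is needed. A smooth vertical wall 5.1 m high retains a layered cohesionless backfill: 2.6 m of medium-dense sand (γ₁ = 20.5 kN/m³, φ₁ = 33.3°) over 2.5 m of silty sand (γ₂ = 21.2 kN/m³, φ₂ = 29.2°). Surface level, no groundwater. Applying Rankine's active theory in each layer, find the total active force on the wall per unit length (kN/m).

K_a1 = tan²(45°−33.3°/2) = 0.2911; K_a2 = tan²(45°−29.2°/2) = 0.3442.
Layer 1: σ at base = K_a1 γ₁ h₁ = 15.52 kPa; P₁ = ½×15.52×2.6 = 20.17.
Layer 2: σ_v at top = γ₁h₁ = 53.30; σ_h top = K_a2×53.30 = 18.35; σ_h base = K_a2×(53.30+21.2×2.5) = 36.59.
P₂ = ½(18.35+36.59)×2.5 = 68.67. Total P_a = 20.17+68.67 = 88.84 kN/m.

88.8 kN/m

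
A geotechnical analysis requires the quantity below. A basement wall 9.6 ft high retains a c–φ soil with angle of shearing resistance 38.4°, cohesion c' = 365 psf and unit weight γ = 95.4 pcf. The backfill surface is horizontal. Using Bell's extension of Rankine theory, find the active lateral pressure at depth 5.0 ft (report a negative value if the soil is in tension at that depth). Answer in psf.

-241 psf

K_a = (1 − sin φ)/(1 + sin φ) = 0.2337.
σ_a = K_a γ z − 2c√K_a = 0.2337×95.4×5.0 − 2×365×0.4834 = -241.4 psf.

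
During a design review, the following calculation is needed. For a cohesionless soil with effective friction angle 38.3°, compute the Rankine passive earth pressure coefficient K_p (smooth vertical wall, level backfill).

K_p = (1 + sin φ)/(1 − sin φ) = tan²(45° + 38.3°/2) = 4.260.

4.26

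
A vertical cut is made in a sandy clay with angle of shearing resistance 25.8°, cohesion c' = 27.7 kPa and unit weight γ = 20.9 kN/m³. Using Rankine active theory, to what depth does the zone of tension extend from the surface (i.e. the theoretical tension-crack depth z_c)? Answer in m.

K_a = tan²(45° − 25.8°/2) = 0.3935; √K_a = 0.6273.
The active pressure is zero where K_a γ z = 2c√K_a, so z_c = 2c/(γ√K_a) = 2×27.7/(20.9×0.6273) = 4.226 m.

4.23 m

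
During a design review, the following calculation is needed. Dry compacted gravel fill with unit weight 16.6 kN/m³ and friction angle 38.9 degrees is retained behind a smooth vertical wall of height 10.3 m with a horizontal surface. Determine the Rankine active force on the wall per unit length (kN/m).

201 kN/m

K_a = tan²(45° − φ/2) = 0.2285.
P_a = ½ K_a γ H² = 0.5 × 0.2285 × 16.6 × 10.3² = 201.2 kN/m.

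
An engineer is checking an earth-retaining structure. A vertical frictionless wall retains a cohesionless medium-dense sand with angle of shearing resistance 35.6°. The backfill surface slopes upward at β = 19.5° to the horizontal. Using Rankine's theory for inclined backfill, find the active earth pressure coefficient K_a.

K_a = cos β · (cos β − √(cos²β − cos²φ)) / (cos β + √(cos²β − cos²φ)).
cos β = 0.9426, cos φ = 0.8131, √(cos²β − cos²φ) = 0.4769.
K_a = 0.9426 × (0.9426 − 0.4769)/(0.9426 + 0.4769) = 0.3093.

0.309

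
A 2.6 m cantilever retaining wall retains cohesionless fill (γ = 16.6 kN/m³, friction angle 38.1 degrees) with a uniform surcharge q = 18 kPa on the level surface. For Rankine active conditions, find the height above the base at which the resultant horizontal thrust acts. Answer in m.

1.06 m

K_a = 0.2368.
Triangular part P₁ = ½K_aγH² = 13.29 at H/3 = 0.8667 m; rectangular part P₂ = K_a q H = 11.08 at H/2 = 1.300 m.
ȳ = (P₁·0.8667 + P₂·1.300)/(P₁+P₂) = 1.064 m.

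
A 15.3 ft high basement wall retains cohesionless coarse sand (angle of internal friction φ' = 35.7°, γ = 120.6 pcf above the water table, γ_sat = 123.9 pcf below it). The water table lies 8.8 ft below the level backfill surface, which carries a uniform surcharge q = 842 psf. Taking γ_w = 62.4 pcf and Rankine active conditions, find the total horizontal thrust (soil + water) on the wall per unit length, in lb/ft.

8090 lb/ft

K_a = tan²(45° − φ/2) = 0.2630.
γ' = 123.9 − 62.4 = 61.50 pcf. h₂ = H − d_w = 6.5 ft.
σ'_h: at surface K_a·q = 221.4; at WT K_a(q+γd_w) = 500.5; at base K_a(q+γd_w+γ'h₂) = 605.7 psf.
P₁ = ½(221.4+500.5)×8.8 = 3177; P₂ = ½(500.5+605.7)×6.5 = 3595; P_w = ½γ_w h₂² = 1318.
Total = 3177+3595+1318 = 8090 lb/ft.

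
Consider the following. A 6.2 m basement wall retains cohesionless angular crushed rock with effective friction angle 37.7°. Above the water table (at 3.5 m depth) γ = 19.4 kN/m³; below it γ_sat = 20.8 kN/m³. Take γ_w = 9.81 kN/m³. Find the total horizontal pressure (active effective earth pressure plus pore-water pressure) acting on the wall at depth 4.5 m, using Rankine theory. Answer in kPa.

K_a = (1 − sin φ)/(1 + sin φ) = 0.2411.
γ' = 20.8 − 9.81 = 10.99 kN/m³.
Effective vertical stress at 4.5 m: σ'_v = 19.4×3.5 + 10.99×1.00 = 78.89 kPa.
σ'_h = K_a σ'_v = 0.2411 × 78.89 = 19.02 kPa; u = γ_w × 1.00 = 9.810 kPa.
Total σ_h = 19.02 + 9.810 = 28.83 kPa.

28.8 kPa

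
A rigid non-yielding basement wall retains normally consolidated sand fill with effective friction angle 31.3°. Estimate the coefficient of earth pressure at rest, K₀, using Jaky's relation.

K₀ = 1 − sin φ' = 1 − sin 31.3° = 0.4805.

0.480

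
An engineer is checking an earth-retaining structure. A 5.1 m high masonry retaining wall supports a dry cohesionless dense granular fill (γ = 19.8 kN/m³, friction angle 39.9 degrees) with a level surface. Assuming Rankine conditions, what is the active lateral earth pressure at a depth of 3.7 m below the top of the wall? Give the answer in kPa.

16.0 kPa

K_a = (1 − sin φ)/(1 + sin φ) = 0.2184.
σ_h = K_a γ z = 0.2184 × 19.8 × 3.7 = 16.00 kPa.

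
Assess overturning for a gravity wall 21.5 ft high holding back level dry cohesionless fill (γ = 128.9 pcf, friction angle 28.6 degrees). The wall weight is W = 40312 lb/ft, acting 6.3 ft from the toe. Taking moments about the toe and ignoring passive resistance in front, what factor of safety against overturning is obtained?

K_a = tan²(45° − 28.6°/2) = 0.3525.
P_a = ½K_aγH² = 0.5×0.3525×128.9×21.5² = 10500 lb/ft, acting at H/3 = 7.167 ft above the base.
Overturning moment M_o = P_a × H/3 = 10500 × 7.167 = 75270.
Resisting moment M_r = W × 6.3 = 40312 × 6.3 = 254000.
FS_overturning = M_r/M_o = 254000/75270 = 3.374.

3.37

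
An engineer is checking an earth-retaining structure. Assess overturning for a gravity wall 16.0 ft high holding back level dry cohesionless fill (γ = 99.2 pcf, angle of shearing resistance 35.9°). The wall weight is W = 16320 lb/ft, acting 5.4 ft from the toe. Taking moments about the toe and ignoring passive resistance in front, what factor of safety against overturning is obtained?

4.99

K_a = tan²(45° − 35.9°/2) = 0.2607.
P_a = ½K_aγH² = 0.5×0.2607×99.2×16.0² = 3311 lb/ft, acting at H/3 = 5.333 ft above the base.
Overturning moment M_o = P_a × H/3 = 3311 × 5.333 = 17660.
Resisting moment M_r = W × 5.4 = 16320 × 5.4 = 88130.
FS_overturning = M_r/M_o = 88130/17660 = 4.991.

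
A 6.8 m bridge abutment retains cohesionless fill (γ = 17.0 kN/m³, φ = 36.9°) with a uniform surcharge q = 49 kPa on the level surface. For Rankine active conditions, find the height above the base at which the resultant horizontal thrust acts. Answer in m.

2.79 m

K_a = 0.2497.
Triangular part P₁ = ½K_aγH² = 98.13 at H/3 = 2.267 m; rectangular part P₂ = K_a q H = 83.19 at H/2 = 3.400 m.
ȳ = (P₁·2.267 + P₂·3.400)/(P₁+P₂) = 2.787 m.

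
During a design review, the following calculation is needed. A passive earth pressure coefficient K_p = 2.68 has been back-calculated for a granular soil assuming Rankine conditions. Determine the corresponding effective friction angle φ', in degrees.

K_p = (1+sin φ)/(1−sin φ) ⇒ sin φ = (K_p − 1)/(K_p + 1) = 0.4565.
φ = arcsin(0.4565) = 27.16°.

27.2°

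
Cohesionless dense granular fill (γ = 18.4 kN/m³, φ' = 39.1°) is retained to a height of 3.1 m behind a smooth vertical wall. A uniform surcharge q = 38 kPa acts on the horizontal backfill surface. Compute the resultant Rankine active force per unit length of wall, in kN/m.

K_a = tan²(45° − φ/2) = 0.2265.
Soil triangle: ½ K_a γ H² = 0.5×0.2265×18.4×3.1² = 20.02 kN/m.
Surcharge rectangle: K_a q H = 0.2265×38×3.1 = 26.68 kN/m.
Total = 20.02 + 26.68 = 46.70 kN/m.

46.7 kN/m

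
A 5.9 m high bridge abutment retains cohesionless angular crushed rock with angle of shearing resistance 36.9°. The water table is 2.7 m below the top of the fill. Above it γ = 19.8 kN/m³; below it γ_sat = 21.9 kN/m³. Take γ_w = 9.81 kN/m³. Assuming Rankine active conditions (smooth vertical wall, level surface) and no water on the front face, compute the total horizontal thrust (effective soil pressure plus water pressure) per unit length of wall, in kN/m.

K_a = tan²(45° − φ/2) = 0.2497.
γ' = 21.9 − 9.81 = 12.09 kN/m³. Depth below WT = 3.2 m.
σ'_h at WT = K_a γ d_w = 13.35 kPa; at base = 13.35 + K_a γ' × 3.2 = 23.01 kPa.
P₁ (0–2.7 m) = ½×13.35×2.7 = 18.02. P₂ (2.7–5.9 m) = ½(13.35+23.01)×3.2 = 58.17.
P_w = ½ γ_w h₂² = 0.5×9.81×3.2² = 50.23. Total = 18.02+58.17+50.23 = 126.4 kN/m.

126 kN/m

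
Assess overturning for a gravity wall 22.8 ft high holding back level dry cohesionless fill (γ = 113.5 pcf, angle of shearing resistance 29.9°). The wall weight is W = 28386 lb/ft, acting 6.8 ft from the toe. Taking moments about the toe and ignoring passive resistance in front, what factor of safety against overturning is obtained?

K_a = tan²(45° − 29.9°/2) = 0.3347.
P_a = ½K_aγH² = 0.5×0.3347×113.5×22.8² = 9873 lb/ft, acting at H/3 = 7.600 ft above the base.
Overturning moment M_o = P_a × H/3 = 9873 × 7.600 = 75040.
Resisting moment M_r = W × 6.8 = 28386 × 6.8 = 193000.
FS_overturning = M_r/M_o = 193000/75040 = 2.572.

2.57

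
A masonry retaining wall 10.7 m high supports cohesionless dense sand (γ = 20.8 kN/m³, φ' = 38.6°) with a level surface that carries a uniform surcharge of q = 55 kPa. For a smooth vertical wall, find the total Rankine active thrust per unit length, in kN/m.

412 kN/m

K_a = tan²(45° − φ/2) = 0.2316.
Soil triangle: ½ K_a γ H² = 0.5×0.2316×20.8×10.7² = 275.8 kN/m.
Surcharge rectangle: K_a q H = 0.2316×55×10.7 = 136.3 kN/m.
Total = 275.8 + 136.3 = 412.1 kN/m.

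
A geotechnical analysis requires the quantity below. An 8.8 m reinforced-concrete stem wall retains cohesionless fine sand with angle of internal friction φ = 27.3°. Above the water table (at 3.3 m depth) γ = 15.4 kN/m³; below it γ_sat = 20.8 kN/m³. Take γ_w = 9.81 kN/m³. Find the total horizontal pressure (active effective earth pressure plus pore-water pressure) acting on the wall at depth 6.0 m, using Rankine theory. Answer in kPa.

K_a = (1 − sin φ)/(1 + sin φ) = 0.3711.
γ' = 20.8 − 9.81 = 10.99 kN/m³.
Effective vertical stress at 6.0 m: σ'_v = 15.4×3.3 + 10.99×2.70 = 80.49 kPa.
σ'_h = K_a σ'_v = 0.3711 × 80.49 = 29.87 kPa; u = γ_w × 2.70 = 26.49 kPa.
Total σ_h = 29.87 + 26.49 = 56.36 kPa.

56.4 kPa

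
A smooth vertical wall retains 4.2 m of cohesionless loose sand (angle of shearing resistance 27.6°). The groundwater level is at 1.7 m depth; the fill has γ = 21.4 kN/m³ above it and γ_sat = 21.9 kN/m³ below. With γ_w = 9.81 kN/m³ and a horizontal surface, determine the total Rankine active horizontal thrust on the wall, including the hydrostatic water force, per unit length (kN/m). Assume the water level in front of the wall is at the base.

K_a = tan²(45° − φ/2) = 0.3668.
γ' = 21.9 − 9.81 = 12.09 kN/m³. Depth below WT = 2.5 m.
σ'_h at WT = K_a γ d_w = 13.34 kPa; at base = 13.34 + K_a γ' × 2.5 = 24.43 kPa.
P₁ (0–1.7 m) = ½×13.34×1.7 = 11.34. P₂ (1.7–4.2 m) = ½(13.34+24.43)×2.5 = 47.22.
P_w = ½ γ_w h₂² = 0.5×9.81×2.5² = 30.66. Total = 11.34+47.22+30.66 = 89.21 kN/m.

89.2 kN/m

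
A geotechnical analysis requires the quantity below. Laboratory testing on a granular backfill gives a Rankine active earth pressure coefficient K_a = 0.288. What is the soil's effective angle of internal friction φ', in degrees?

K_a = tan²(45° − φ/2) ⇒ 45° − φ/2 = arctan(√0.288) = 28.22°.
φ = 2(45° − 28.22°) = 33.56°.

33.6°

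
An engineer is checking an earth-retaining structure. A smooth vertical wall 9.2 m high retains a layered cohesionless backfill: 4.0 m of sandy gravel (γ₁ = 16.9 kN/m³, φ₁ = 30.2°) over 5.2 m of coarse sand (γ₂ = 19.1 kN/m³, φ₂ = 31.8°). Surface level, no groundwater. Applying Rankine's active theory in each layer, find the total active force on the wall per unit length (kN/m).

234 kN/m

K_a1 = tan²(45°−30.2°/2) = 0.3307; K_a2 = tan²(45°−31.8°/2) = 0.3098.
Layer 1: σ at base = K_a1 γ₁ h₁ = 22.35 kPa; P₁ = ½×22.35×4.0 = 44.70.
Layer 2: σ_v at top = γ₁h₁ = 67.60; σ_h top = K_a2×67.60 = 20.94; σ_h base = K_a2×(67.60+19.1×5.2) = 51.71.
P₂ = ½(20.94+51.71)×5.2 = 188.9. Total P_a = 44.70+188.9 = 233.6 kN/m.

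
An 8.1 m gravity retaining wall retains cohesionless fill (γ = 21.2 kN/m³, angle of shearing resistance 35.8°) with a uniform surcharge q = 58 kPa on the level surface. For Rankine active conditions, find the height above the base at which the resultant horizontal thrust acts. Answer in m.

K_a = 0.2619.
Triangular part P₁ = ½K_aγH² = 182.1 at H/3 = 2.700 m; rectangular part P₂ = K_a q H = 123.0 at H/2 = 4.050 m.
ȳ = (P₁·2.700 + P₂·4.050)/(P₁+P₂) = 3.244 m.

3.24 m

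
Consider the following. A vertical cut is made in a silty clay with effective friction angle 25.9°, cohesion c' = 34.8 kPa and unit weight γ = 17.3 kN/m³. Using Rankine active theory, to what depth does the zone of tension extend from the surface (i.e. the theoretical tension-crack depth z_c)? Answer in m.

6.43 m

K_a = tan²(45° − 25.9°/2) = 0.3920; √K_a = 0.6261.
The active pressure is zero where K_a γ z = 2c√K_a, so z_c = 2c/(γ√K_a) = 2×34.8/(17.3×0.6261) = 6.426 m.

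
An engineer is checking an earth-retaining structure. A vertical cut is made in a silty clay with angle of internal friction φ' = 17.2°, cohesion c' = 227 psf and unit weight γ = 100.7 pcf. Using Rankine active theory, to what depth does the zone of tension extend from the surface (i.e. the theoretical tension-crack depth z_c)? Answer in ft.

K_a = tan²(45° − 17.2°/2) = 0.5436; √K_a = 0.7373.
The active pressure is zero where K_a γ z = 2c√K_a, so z_c = 2c/(γ√K_a) = 2×227/(100.7×0.7373) = 6.115 ft.

6.12 ft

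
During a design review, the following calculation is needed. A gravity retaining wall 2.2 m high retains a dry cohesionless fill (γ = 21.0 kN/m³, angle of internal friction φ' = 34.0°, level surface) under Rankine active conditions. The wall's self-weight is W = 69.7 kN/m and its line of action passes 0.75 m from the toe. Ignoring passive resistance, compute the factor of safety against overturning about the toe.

4.96

K_a = tan²(45° − 34.0°/2) = 0.2827.
P_a = ½K_aγH² = 0.5×0.2827×21.0×2.2² = 14.37 kN/m, acting at H/3 = 0.7333 m above the base.
Overturning moment M_o = P_a × H/3 = 14.37 × 0.7333 = 10.54.
Resisting moment M_r = W × 0.75 = 69.7 × 0.75 = 52.28.
FS_overturning = M_r/M_o = 52.28/10.54 = 4.961.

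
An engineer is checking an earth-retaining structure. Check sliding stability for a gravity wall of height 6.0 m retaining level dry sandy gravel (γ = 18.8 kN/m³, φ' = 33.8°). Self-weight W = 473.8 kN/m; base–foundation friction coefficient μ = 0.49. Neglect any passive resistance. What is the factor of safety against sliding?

2.41

K_a = tan²(45° − 33.8°/2) = 0.2851.
P_a = ½K_aγH² = 0.5×0.2851×18.8×6.0² = 96.48 kN/m, acting at H/3 = 2.000 m above the base.
FS_sliding = μW / P_a = 0.49×473.8 / 96.48 = 2.406.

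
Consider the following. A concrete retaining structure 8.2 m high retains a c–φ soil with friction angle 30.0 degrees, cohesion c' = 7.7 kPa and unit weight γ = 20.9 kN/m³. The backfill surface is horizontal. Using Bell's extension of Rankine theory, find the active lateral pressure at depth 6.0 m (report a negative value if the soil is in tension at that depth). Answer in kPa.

K_a = (1 − sin φ)/(1 + sin φ) = 0.3333.
σ_a = K_a γ z − 2c√K_a = 0.3333×20.9×6.0 − 2×7.7×0.5774 = 32.91 kPa.

32.9 kPa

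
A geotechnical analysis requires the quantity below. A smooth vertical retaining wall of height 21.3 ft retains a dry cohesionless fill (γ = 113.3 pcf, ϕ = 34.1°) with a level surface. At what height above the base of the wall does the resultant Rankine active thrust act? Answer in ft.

K_a = 0.2815.
The pressure distribution is triangular, so the resultant acts at H/3 above the base = 21.3/3 = 7.100 ft.

7.10 ft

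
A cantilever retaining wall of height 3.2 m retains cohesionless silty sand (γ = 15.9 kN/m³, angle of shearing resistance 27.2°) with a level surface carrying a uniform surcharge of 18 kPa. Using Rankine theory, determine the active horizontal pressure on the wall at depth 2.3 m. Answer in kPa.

20.3 kPa

K_a = (1 − sin φ)/(1 + sin φ) = 0.3726.
σ_v = γz + q = 15.9 × 2.3 + 18 = 54.57 kPa.
σ_h = K_a σ_v = 0.3726 × 54.57 = 20.33 kPa.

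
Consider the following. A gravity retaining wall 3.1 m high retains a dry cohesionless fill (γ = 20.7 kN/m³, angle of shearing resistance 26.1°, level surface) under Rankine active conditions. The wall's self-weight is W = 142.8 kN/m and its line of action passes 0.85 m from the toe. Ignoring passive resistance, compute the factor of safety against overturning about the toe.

K_a = tan²(45° − 26.1°/2) = 0.3889.
P_a = ½K_aγH² = 0.5×0.3889×20.7×3.1² = 38.69 kN/m, acting at H/3 = 1.033 m above the base.
Overturning moment M_o = P_a × H/3 = 38.69 × 1.033 = 39.98.
Resisting moment M_r = W × 0.85 = 142.8 × 0.85 = 121.4.
FS_overturning = M_r/M_o = 121.4/39.98 = 3.036.

3.04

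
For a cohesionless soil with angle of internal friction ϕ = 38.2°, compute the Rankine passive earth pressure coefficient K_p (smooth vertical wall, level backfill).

K_p = (1 + sin φ)/(1 − sin φ) = tan²(45° + 38.2°/2) = 4.241.

4.24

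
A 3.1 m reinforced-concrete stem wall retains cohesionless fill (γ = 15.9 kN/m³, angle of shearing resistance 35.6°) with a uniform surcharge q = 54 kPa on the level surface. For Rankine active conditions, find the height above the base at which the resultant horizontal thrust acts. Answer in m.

1.39 m

K_a = 0.2641.
Triangular part P₁ = ½K_aγH² = 20.18 at H/3 = 1.033 m; rectangular part P₂ = K_a q H = 44.21 at H/2 = 1.550 m.
ȳ = (P₁·1.033 + P₂·1.550)/(P₁+P₂) = 1.388 m.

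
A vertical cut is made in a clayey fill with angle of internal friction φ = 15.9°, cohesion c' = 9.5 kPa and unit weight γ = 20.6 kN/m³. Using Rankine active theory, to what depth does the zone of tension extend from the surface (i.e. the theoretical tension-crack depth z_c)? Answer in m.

K_a = tan²(45° − 15.9°/2) = 0.5699; √K_a = 0.7549.
The active pressure is zero where K_a γ z = 2c√K_a, so z_c = 2c/(γ√K_a) = 2×9.5/(20.6×0.7549) = 1.222 m.

1.22 m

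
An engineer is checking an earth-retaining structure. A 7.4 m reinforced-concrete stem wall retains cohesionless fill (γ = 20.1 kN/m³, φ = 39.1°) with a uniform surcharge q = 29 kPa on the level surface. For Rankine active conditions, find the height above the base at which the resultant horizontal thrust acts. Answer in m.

2.81 m

K_a = 0.2265.
Triangular part P₁ = ½K_aγH² = 124.6 at H/3 = 2.467 m; rectangular part P₂ = K_a q H = 48.60 at H/2 = 3.700 m.
ȳ = (P₁·2.467 + P₂·3.700)/(P₁+P₂) = 2.813 m.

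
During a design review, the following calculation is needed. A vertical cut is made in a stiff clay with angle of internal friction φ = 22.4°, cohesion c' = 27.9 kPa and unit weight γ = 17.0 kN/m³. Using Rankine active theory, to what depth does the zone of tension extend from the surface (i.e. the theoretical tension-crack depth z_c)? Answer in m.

K_a = tan²(45° − 22.4°/2) = 0.4482; √K_a = 0.6694.
The active pressure is zero where K_a γ z = 2c√K_a, so z_c = 2c/(γ√K_a) = 2×27.9/(17.0×0.6694) = 4.903 m.

4.90 m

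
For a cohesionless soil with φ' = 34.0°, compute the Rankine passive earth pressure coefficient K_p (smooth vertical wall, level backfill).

K_p = (1 + sin φ)/(1 − sin φ) = tan²(45° + 34.0°/2) = 3.537.

3.54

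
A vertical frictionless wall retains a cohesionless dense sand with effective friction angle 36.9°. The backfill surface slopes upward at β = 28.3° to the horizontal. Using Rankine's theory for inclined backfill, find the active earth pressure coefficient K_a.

0.361

K_a = cos β · (cos β − √(cos²β − cos²φ)) / (cos β + √(cos²β − cos²φ)).
cos β = 0.8805, cos φ = 0.7997, √(cos²β − cos²φ) = 0.3684.
K_a = 0.8805 × (0.8805 − 0.3684)/(0.8805 + 0.3684) = 0.3610.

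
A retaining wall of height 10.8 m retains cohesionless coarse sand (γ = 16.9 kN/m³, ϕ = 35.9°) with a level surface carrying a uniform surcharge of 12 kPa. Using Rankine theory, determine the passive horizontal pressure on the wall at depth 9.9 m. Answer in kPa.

K_p = (1 + sin φ)/(1 − sin φ) = 3.835.
σ_v = γz + q = 16.9 × 9.9 + 12 = 179.3 kPa.
σ_h = K_p σ_v = 3.835 × 179.3 = 687.7 kPa.

688 kPa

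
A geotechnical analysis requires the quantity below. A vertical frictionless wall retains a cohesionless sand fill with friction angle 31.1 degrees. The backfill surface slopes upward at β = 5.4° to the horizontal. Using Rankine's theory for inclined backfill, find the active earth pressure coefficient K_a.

0.323

K_a = cos β · (cos β − √(cos²β − cos²φ)) / (cos β + √(cos²β − cos²φ)).
cos β = 0.9956, cos φ = 0.8563, √(cos²β − cos²φ) = 0.5079.
K_a = 0.9956 × (0.9956 − 0.5079)/(0.9956 + 0.5079) = 0.3229.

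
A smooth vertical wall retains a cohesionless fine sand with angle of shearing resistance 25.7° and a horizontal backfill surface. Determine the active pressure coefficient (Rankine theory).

0.395

K_a = (1 − sin φ)/(1 + sin φ) = (1 − sin 25.7°)/(1 + sin 25.7°) = 0.3950.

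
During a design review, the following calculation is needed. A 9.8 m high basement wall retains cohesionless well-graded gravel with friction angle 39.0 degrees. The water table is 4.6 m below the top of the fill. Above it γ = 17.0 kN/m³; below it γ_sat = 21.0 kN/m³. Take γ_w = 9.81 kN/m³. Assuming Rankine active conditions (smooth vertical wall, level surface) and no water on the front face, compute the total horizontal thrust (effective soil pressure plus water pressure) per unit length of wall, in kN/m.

K_a = tan²(45° − φ/2) = 0.2275.
γ' = 21.0 − 9.81 = 11.19 kN/m³. Depth below WT = 5.2 m.
σ'_h at WT = K_a γ d_w = 17.79 kPa; at base = 17.79 + K_a γ' × 5.2 = 31.03 kPa.
P₁ (0–4.6 m) = ½×17.79×4.6 = 40.92. P₂ (4.6–9.8 m) = ½(17.79+31.03)×5.2 = 126.9.
P_w = ½ γ_w h₂² = 0.5×9.81×5.2² = 132.6. Total = 40.92+126.9+132.6 = 300.5 kN/m.

300 kN/m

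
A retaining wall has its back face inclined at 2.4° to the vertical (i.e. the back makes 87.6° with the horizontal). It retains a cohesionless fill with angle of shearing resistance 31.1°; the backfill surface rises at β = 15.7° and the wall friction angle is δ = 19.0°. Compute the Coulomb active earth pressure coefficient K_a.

0.381

K_a = sin²(α+φ) / [sin²α · sin(α−δ) · (1 + √{sin(φ+δ)sin(φ−β) / (sin(α−δ)sin(α+β))})²].
With α = 87.6°, φ = 31.1°, δ = 19.0°, β = 15.7°: K_a = 0.3809.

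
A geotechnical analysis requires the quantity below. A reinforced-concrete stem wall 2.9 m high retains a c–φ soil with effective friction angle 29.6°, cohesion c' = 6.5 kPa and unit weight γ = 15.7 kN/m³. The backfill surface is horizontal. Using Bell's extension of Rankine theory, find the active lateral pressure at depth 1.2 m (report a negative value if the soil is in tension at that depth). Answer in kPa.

K_a = (1 − sin φ)/(1 + sin φ) = 0.3387.
σ_a = K_a γ z − 2c√K_a = 0.3387×15.7×1.2 − 2×6.5×0.5820 = -1.184 kPa.

-1.18 kPa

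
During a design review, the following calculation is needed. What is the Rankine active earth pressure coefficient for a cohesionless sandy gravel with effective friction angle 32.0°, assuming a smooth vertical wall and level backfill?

K_a = tan²(45° − φ/2) = tan²(29.00°) = 0.3073.

0.307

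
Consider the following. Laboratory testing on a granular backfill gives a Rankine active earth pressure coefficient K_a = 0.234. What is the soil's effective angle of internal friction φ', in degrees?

K_a = tan²(45° − φ/2) ⇒ 45° − φ/2 = arctan(√0.234) = 25.81°.
φ = 2(45° − 25.81°) = 38.37°.

38.4°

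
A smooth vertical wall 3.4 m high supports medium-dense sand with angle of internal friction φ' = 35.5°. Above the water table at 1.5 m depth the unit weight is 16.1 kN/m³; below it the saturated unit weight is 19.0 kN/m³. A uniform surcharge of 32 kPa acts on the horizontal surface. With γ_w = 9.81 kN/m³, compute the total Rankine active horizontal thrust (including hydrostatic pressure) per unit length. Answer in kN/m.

67.9 kN/m

K_a = tan²(45° − φ/2) = 0.2653.
γ' = 19.0 − 9.81 = 9.190 kN/m³. h₂ = H − d_w = 1.9 m.
σ'_h: at surface K_a·q = 8.488; at WT K_a(q+γd_w) = 14.89; at base K_a(q+γd_w+γ'h₂) = 19.53 kPa.
P₁ = ½(8.488+14.89)×1.5 = 17.54; P₂ = ½(14.89+19.53)×1.9 = 32.70; P_w = ½γ_w h₂² = 17.71.
Total = 17.54+32.70+17.71 = 67.94 kN/m.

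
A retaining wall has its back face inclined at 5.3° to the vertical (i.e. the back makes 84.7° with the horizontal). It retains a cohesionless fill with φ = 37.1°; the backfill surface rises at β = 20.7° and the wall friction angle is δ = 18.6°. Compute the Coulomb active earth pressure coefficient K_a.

0.347

K_a = sin²(α+φ) / [sin²α · sin(α−δ) · (1 + √{sin(φ+δ)sin(φ−β) / (sin(α−δ)sin(α+β))})²].
With α = 84.7°, φ = 37.1°, δ = 18.6°, β = 20.7°: K_a = 0.3475.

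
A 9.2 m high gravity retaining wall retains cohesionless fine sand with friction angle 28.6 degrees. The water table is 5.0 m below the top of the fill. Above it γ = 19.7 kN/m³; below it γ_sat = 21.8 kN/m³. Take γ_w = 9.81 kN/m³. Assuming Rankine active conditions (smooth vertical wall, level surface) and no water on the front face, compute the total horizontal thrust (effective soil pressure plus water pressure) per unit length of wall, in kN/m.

356 kN/m

K_a = tan²(45° − φ/2) = 0.3525.
γ' = 21.8 − 9.81 = 11.99 kN/m³. Depth below WT = 4.2 m.
σ'_h at WT = K_a γ d_w = 34.73 kPa; at base = 34.73 + K_a γ' × 4.2 = 52.48 kPa.
P₁ (0–5.0 m) = ½×34.73×5.0 = 86.81. P₂ (5.0–9.2 m) = ½(34.73+52.48)×4.2 = 183.1.
P_w = ½ γ_w h₂² = 0.5×9.81×4.2² = 86.52. Total = 86.81+183.1+86.52 = 356.5 kN/m.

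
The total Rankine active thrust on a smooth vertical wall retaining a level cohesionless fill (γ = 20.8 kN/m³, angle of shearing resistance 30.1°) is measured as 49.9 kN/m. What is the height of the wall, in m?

K_a = 0.3320. P_a = ½ K_a γ H² ⇒ H = √(2P_a/(K_a γ)).
H = √(2×49.9/(0.3320×20.8)) = 3.802 m.

3.80 m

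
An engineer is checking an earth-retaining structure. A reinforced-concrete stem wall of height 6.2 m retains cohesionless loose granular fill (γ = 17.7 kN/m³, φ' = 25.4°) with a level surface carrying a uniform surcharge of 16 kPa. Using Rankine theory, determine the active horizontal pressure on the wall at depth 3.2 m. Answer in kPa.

K_a = (1 − sin φ)/(1 + sin φ) = 0.3996.
σ_v = γz + q = 17.7 × 3.2 + 16 = 72.64 kPa.
σ_h = K_a σ_v = 0.3996 × 72.64 = 29.03 kPa.

29.0 kPa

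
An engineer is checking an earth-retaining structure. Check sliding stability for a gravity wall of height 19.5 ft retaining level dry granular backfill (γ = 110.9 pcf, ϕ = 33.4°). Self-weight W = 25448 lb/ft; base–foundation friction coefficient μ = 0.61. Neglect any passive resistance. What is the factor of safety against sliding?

2.54

K_a = tan²(45° − 33.4°/2) = 0.2899.
P_a = ½K_aγH² = 0.5×0.2899×110.9×19.5² = 6113 lb/ft, acting at H/3 = 6.500 ft above the base.
FS_sliding = μW / P_a = 0.61×25448 / 6113 = 2.539.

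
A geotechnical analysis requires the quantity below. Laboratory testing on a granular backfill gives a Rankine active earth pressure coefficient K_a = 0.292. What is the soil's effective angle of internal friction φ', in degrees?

K_a = tan²(45° − φ/2) ⇒ 45° − φ/2 = arctan(√0.292) = 28.39°.
φ = 2(45° − 28.39°) = 33.23°.

33.2°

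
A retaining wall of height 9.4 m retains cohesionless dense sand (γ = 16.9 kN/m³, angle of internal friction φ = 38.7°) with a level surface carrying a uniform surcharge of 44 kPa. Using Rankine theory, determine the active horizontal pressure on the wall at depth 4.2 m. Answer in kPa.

K_a = (1 − sin φ)/(1 + sin φ) = 0.2306.
σ_v = γz + q = 16.9 × 4.2 + 44 = 115.0 kPa.
σ_h = K_a σ_v = 0.2306 × 115.0 = 26.51 kPa.

26.5 kPa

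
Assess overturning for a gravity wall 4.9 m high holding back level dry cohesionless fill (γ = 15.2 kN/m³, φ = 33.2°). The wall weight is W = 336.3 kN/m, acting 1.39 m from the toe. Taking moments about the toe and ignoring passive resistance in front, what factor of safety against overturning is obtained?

K_a = tan²(45° − 33.2°/2) = 0.2924.
P_a = ½K_aγH² = 0.5×0.2924×15.2×4.9² = 53.35 kN/m, acting at H/3 = 1.633 m above the base.
Overturning moment M_o = P_a × H/3 = 53.35 × 1.633 = 87.13.
Resisting moment M_r = W × 1.39 = 336.3 × 1.39 = 467.5.
FS_overturning = M_r/M_o = 467.5/87.13 = 5.365.

5.36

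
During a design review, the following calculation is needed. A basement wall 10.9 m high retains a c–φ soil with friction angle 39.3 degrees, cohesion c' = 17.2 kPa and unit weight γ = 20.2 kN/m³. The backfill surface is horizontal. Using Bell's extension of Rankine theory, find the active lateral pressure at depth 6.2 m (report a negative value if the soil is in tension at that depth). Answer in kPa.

K_a = (1 − sin φ)/(1 + sin φ) = 0.2245.
σ_a = K_a γ z − 2c√K_a = 0.2245×20.2×6.2 − 2×17.2×0.4738 = 11.81 kPa.

11.8 kPa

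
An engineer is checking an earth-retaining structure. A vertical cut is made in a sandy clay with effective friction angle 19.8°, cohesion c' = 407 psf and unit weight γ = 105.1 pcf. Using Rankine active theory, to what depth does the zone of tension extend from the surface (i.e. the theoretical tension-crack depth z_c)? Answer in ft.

K_a = tan²(45° − 19.8°/2) = 0.4939; √K_a = 0.7028.
The active pressure is zero where K_a γ z = 2c√K_a, so z_c = 2c/(γ√K_a) = 2×407/(105.1×0.7028) = 11.02 ft.

11.0 ft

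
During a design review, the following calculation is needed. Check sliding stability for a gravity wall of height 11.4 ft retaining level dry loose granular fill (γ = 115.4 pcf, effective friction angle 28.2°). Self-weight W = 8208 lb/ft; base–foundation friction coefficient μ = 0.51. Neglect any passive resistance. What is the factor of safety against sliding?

K_a = tan²(45° − 28.2°/2) = 0.3582.
P_a = ½K_aγH² = 0.5×0.3582×115.4×11.4² = 2686 lb/ft, acting at H/3 = 3.800 ft above the base.
FS_sliding = μW / P_a = 0.51×8208 / 2686 = 1.559.

1.56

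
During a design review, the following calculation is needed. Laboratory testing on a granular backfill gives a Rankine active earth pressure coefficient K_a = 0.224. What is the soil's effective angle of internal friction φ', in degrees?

K_a = tan²(45° − φ/2) ⇒ 45° − φ/2 = arctan(√0.224) = 25.33°.
φ = 2(45° − 25.33°) = 39.34°.

39.3°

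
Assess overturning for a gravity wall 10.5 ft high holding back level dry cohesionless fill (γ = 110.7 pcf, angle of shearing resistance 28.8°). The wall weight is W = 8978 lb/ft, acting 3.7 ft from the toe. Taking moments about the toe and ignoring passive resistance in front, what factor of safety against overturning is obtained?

K_a = tan²(45° − 28.8°/2) = 0.3498.
P_a = ½K_aγH² = 0.5×0.3498×110.7×10.5² = 2134 lb/ft, acting at H/3 = 3.500 ft above the base.
Overturning moment M_o = P_a × H/3 = 2134 × 3.500 = 7470.
Resisting moment M_r = W × 3.7 = 8978 × 3.7 = 33220.
FS_overturning = M_r/M_o = 33220/7470 = 4.447.

4.45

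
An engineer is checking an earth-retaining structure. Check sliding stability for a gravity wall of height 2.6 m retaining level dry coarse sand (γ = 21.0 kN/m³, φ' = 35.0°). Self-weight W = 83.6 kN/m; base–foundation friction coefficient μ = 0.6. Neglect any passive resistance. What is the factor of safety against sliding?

2.61

K_a = tan²(45° − 35.0°/2) = 0.2710.
P_a = ½K_aγH² = 0.5×0.2710×21.0×2.6² = 19.23 kN/m, acting at H/3 = 0.8667 m above the base.
FS_sliding = μW / P_a = 0.6×83.6 / 19.23 = 2.608.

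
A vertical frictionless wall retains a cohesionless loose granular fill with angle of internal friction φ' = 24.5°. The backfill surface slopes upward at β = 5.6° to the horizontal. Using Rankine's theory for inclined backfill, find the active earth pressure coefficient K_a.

K_a = cos β · (cos β − √(cos²β − cos²φ)) / (cos β + √(cos²β − cos²φ)).
cos β = 0.9952, cos φ = 0.9100, √(cos²β − cos²φ) = 0.4030.
K_a = 0.9952 × (0.9952 − 0.4030)/(0.9952 + 0.4030) = 0.4215.

0.421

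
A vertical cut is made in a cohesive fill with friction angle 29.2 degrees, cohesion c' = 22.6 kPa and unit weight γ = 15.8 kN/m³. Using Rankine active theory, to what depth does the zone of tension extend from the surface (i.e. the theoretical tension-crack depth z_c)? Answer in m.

4.88 m

K_a = tan²(45° − 29.2°/2) = 0.3442; √K_a = 0.5867.
The active pressure is zero where K_a γ z = 2c√K_a, so z_c = 2c/(γ√K_a) = 2×22.6/(15.8×0.5867) = 4.876 m.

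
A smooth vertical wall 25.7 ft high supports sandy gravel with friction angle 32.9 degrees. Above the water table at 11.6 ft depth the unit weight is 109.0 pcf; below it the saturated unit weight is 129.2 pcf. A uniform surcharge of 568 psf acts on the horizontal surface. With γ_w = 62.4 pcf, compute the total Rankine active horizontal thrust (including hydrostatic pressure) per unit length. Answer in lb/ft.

19900 lb/ft

K_a = tan²(45° − φ/2) = 0.2960.
γ' = 129.2 − 62.4 = 66.80 pcf. h₂ = H − d_w = 14.1 ft.
σ'_h: at surface K_a·q = 168.1; at WT K_a(q+γd_w) = 542.4; at base K_a(q+γd_w+γ'h₂) = 821.3 psf.
P₁ = ½(168.1+542.4)×11.6 = 4121; P₂ = ½(542.4+821.3)×14.1 = 9614; P_w = ½γ_w h₂² = 6203.
Total = 4121+9614+6203 = 19940 lb/ft.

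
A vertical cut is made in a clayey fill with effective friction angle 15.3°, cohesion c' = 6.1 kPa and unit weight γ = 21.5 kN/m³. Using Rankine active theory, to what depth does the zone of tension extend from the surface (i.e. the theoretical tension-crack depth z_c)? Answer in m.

0.744 m

K_a = tan²(45° − 15.3°/2) = 0.5824; √K_a = 0.7632.
The active pressure is zero where K_a γ z = 2c√K_a, so z_c = 2c/(γ√K_a) = 2×6.1/(21.5×0.7632) = 0.7435 m.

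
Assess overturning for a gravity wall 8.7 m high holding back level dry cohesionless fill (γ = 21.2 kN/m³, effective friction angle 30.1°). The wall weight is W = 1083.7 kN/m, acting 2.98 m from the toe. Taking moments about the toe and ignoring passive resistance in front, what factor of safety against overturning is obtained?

4.18

K_a = tan²(45° − 30.1°/2) = 0.3320.
P_a = ½K_aγH² = 0.5×0.3320×21.2×8.7² = 266.4 kN/m, acting at H/3 = 2.900 m above the base.
Overturning moment M_o = P_a × H/3 = 266.4 × 2.900 = 772.4.
Resisting moment M_r = W × 2.98 = 1083.7 × 2.98 = 3229.
FS_overturning = M_r/M_o = 3229/772.4 = 4.181.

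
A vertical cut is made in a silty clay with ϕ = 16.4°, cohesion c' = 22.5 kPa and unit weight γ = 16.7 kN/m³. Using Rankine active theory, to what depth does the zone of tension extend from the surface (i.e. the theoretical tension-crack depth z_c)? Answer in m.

K_a = tan²(45° − 16.4°/2) = 0.5596; √K_a = 0.7481.
The active pressure is zero where K_a γ z = 2c√K_a, so z_c = 2c/(γ√K_a) = 2×22.5/(16.7×0.7481) = 3.602 m.

3.60 m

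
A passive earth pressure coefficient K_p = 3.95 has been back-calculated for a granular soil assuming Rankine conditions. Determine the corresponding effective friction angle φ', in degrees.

36.6°

K_p = (1+sin φ)/(1−sin φ) ⇒ sin φ = (K_p − 1)/(K_p + 1) = 0.5960.
φ = arcsin(0.5960) = 36.58°.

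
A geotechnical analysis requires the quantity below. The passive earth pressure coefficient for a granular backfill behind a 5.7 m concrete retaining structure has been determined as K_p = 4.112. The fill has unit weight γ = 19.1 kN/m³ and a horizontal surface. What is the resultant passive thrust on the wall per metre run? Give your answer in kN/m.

1280 kN/m

P = ½ K_p γ H² = 0.5 × 4.112 × 19.1 × 5.7² = 1276 kN/m.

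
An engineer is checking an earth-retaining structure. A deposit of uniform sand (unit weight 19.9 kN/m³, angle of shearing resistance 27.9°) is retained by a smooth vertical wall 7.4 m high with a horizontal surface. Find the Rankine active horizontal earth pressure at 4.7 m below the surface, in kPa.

33.9 kPa

K_a = (1 − sin φ)/(1 + sin φ) = 0.3625.
σ_h = K_a γ z = 0.3625 × 19.9 × 4.7 = 33.90 kPa.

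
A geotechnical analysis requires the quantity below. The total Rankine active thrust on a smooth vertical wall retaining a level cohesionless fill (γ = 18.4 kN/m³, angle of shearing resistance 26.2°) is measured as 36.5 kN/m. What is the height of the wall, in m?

3.20 m

K_a = 0.3874. P_a = ½ K_a γ H² ⇒ H = √(2P_a/(K_a γ)).
H = √(2×36.5/(0.3874×18.4)) = 3.200 m.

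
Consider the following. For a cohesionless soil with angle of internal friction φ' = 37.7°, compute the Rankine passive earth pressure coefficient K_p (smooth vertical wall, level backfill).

K_p = (1 + sin φ)/(1 − sin φ) = tan²(45° + 37.7°/2) = 4.148.

4.15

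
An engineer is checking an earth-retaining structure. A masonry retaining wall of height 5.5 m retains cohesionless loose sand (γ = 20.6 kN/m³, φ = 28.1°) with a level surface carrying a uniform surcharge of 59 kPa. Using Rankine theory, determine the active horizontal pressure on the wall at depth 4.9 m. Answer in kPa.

K_a = (1 − sin φ)/(1 + sin φ) = 0.3596.
σ_v = γz + q = 20.6 × 4.9 + 59 = 159.9 kPa.
σ_h = K_a σ_v = 0.3596 × 159.9 = 57.52 kPa.

57.5 kPa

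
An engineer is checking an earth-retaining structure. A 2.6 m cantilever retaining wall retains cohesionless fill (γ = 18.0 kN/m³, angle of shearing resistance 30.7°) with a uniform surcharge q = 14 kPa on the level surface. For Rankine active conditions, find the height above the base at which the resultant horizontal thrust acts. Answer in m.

K_a = 0.3240.
Triangular part P₁ = ½K_aγH² = 19.71 at H/3 = 0.8667 m; rectangular part P₂ = K_a q H = 11.79 at H/2 = 1.300 m.
ȳ = (P₁·0.8667 + P₂·1.300)/(P₁+P₂) = 1.029 m.

1.03 m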